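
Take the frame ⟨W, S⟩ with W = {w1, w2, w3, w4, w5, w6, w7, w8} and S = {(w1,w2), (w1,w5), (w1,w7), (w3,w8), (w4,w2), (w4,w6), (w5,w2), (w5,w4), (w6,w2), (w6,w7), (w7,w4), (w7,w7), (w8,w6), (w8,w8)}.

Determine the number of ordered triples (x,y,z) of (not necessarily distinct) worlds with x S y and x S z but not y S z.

Enumerating: (w1,w2,w2), (w1,w2,w5), (w1,w2,w7), (w1,w5,w5), (w1,w5,w7), (w1,w7,w2), (w1,w7,w5), (w4,w2,w2), (w4,w2,w6), (w4,w6,w6), (w5,w2,w2), (w5,w2,w4), … and 8 more.
Total: 20.

20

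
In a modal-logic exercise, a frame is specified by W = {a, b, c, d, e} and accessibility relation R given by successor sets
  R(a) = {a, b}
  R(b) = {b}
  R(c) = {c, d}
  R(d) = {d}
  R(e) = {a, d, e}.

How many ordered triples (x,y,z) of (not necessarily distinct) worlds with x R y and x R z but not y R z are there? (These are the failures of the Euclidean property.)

Enumerating: (a,b,a), (c,d,c), (e,a,d), (e,a,e), (e,d,a), (e,d,e).

6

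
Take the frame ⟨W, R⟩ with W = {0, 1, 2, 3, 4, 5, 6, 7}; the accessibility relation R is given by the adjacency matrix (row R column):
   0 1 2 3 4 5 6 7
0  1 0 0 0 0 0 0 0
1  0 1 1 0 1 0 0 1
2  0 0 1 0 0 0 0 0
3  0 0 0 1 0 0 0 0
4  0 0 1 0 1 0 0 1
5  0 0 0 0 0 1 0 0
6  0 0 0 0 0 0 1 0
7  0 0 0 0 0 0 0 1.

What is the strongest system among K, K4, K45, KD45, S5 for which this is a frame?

Transitive (axiom 4): yes — every two-step R-path is closed by a direct edge.
Euclidean (axiom 5): no — 1 R 2 and 1 R 4, but not 2 R 4.
Serial (axiom D): yes — every world has a successor (e.g. 0 R 0).
Reflexive (axiom T): yes — every world is R-related to itself.
So F validates K, K4; K45 would additionally require R to be Euclidean. The strongest is K4.

K4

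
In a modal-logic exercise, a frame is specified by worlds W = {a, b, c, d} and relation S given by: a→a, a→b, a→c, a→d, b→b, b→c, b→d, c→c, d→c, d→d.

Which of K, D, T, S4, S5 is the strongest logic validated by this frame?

S4

Serial (axiom D): yes — every world has a successor (e.g. a S a).
Reflexive (axiom T): yes — every world is S-related to itself.
Transitive (axiom 4): yes — every two-step S-path is closed by a direct edge.
Euclidean (axiom 5): no — a S c and a S b, but not c S b.
So F validates K, D, T, S4; S5 would additionally require S to be Euclidean. The strongest is S4.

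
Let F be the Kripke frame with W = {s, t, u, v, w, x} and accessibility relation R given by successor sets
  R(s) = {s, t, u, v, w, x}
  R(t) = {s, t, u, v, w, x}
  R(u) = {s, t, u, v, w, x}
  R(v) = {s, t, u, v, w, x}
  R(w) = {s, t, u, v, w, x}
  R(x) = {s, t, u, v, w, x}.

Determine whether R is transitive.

Transitive: yes — every two-step R-path is closed by a direct edge.

Yes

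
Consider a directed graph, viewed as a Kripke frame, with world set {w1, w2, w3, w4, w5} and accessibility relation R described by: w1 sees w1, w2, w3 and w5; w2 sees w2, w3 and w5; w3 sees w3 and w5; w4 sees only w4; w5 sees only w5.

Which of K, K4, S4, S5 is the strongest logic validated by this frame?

S4

Transitive (axiom 4): yes — every two-step R-path is closed by a direct edge.
Reflexive (axiom T): yes — every world is R-related to itself.
Euclidean (axiom 5): no — w1 R w3 and w1 R w2, but not w3 R w2.
So F validates K, K4, S4; S5 would additionally require R to be Euclidean. The strongest is S4.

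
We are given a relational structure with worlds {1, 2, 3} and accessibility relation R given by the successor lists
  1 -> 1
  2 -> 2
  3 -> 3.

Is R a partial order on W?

Reflexive: yes — every world is R-related to itself.
Transitive: yes — every two-step R-path is closed by a direct edge.
Antisymmetric: yes — no distinct pair is related both ways.
So R is a partial order.

Yes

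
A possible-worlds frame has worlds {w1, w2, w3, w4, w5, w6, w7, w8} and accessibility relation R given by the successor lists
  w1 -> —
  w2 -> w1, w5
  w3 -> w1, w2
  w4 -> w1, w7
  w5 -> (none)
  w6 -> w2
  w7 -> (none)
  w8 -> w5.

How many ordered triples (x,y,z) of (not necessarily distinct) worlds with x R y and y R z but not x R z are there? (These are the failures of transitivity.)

Enumerating: (w3,w2,w5), (w6,w2,w1), (w6,w2,w5).

3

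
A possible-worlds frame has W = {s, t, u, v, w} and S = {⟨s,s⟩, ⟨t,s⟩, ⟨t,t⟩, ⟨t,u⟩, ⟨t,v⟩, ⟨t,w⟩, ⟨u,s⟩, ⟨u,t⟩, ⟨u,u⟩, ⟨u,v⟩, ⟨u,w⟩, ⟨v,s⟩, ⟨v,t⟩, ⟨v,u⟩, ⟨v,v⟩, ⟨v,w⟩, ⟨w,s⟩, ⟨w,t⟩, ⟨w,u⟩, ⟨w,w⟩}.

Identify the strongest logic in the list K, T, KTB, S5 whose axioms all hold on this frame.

T

Reflexive (axiom T): yes — every world is S-related to itself.
Symmetric (axiom B): no — t S s but not s S t.
Euclidean (axiom 5): no — t S s and t S u, but not s S u.
So F validates K, T; KTB would additionally require S to be symmetric. The strongest is T.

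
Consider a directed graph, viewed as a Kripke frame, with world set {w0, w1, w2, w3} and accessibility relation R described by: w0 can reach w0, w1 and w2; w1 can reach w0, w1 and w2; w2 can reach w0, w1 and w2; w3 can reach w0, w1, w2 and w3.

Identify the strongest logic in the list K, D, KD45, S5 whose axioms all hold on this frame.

D

Serial (axiom D): yes — every world has a successor (e.g. w0 R w0).
Euclidean (axiom 5): no — w3 R w0 and w3 R w3, but not w0 R w3.
Transitive (axiom 4): yes — every two-step R-path is closed by a direct edge.
Reflexive (axiom T): yes — every world is R-related to itself.
So F validates K, D; KD45 would additionally require R to be Euclidean. The strongest is D.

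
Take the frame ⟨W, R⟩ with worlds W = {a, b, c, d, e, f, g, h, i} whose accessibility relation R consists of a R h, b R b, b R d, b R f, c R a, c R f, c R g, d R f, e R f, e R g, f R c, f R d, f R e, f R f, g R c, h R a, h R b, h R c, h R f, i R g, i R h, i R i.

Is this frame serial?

Serial: yes — every world has a successor (e.g. a R h).

Yes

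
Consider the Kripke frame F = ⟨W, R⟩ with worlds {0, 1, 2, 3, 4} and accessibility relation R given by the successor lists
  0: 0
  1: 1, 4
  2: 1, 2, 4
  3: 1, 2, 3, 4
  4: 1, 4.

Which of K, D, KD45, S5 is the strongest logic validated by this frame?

Serial (axiom D): yes — every world has a successor (e.g. 0 R 0).
Euclidean (axiom 5): no — 3 R 1 and 3 R 2, but not 1 R 2.
Transitive (axiom 4): yes — every two-step R-path is closed by a direct edge.
Reflexive (axiom T): yes — every world is R-related to itself.
So F validates K, D; KD45 would additionally require R to be Euclidean. The strongest is D.

D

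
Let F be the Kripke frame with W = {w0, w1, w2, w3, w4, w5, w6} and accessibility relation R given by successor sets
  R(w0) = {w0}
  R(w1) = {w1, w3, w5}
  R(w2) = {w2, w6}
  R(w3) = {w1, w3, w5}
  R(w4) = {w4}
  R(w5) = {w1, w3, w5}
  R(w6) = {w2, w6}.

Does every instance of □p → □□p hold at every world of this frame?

The schema 4 characterises exactly the transitive frames.
Transitive: yes — every two-step R-path is closed by a direct edge.

Yes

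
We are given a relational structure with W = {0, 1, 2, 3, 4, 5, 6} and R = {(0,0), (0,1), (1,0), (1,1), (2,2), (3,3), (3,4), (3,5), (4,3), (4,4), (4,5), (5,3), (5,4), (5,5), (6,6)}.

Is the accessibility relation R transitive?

Yes

Transitive: yes — every two-step R-path is closed by a direct edge.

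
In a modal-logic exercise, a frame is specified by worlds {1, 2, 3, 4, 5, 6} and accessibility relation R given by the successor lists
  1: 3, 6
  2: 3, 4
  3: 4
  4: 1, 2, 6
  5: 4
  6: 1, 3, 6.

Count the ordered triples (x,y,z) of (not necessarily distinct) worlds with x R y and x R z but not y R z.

Enumerating: (1,3,3), (1,3,6), (2,3,3), (2,4,3), (2,4,4), (3,4,4), (4,1,1), (4,1,2), (4,2,1), (4,2,2), (4,2,6), (4,6,2), (5,4,4), (6,1,1), (6,3,1), (6,3,3), (6,3,6).

17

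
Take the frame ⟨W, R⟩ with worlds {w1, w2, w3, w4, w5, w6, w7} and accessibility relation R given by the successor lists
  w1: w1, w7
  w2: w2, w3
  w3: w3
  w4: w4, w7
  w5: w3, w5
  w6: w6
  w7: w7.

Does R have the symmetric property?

Symmetric: no — w1 R w7 but not w7 R w1.

No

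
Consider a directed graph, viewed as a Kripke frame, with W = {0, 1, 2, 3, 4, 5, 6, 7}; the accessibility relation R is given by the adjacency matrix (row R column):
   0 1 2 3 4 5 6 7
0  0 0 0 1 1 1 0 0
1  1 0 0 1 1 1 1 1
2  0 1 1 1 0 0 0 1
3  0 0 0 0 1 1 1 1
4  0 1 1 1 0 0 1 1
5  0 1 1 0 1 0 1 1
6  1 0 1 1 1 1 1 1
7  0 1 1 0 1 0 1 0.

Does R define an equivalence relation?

No

Reflexive: no — 0 is not related to itself.
Symmetric: no — 0 R 3 but not 3 R 0.
Transitive: no — 0 R 3 and 3 R 6, but not 0 R 6.
So R is not an equivalence relation.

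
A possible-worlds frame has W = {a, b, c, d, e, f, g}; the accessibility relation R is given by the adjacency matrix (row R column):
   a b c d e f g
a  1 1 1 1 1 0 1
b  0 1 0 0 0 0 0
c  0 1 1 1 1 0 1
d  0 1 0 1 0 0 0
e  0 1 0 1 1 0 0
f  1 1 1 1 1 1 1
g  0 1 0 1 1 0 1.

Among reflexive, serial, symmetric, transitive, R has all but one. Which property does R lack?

symmetric

Reflexive: yes — every world is R-related to itself.
Serial: yes — every world has a successor (e.g. a R a).
Symmetric: no — a R b but not b R a.
Transitive: yes — every two-step R-path is closed by a direct edge.
Only symmetric fails.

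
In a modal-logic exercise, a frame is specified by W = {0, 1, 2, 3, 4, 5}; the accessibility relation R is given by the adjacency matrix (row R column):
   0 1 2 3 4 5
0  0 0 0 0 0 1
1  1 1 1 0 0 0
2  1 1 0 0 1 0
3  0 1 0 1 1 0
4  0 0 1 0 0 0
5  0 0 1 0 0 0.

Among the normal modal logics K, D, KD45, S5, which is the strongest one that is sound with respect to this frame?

D

Serial (axiom D): yes — every world has a successor (e.g. 0 R 5).
Euclidean (axiom 5): no — 1 R 0 and 1 R 2, but not 0 R 2.
Transitive (axiom 4): no — 0 R 5 and 5 R 2, but not 0 R 2.
Reflexive (axiom T): no — 0 is not related to itself.
So F validates K, D; KD45 would additionally require R to be Euclidean and transitive. The strongest is D.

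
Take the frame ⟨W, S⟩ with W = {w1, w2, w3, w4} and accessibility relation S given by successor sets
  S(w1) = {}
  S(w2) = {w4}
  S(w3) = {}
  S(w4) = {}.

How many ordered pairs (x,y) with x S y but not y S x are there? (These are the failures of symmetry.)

Enumerating: (w2,w4).

1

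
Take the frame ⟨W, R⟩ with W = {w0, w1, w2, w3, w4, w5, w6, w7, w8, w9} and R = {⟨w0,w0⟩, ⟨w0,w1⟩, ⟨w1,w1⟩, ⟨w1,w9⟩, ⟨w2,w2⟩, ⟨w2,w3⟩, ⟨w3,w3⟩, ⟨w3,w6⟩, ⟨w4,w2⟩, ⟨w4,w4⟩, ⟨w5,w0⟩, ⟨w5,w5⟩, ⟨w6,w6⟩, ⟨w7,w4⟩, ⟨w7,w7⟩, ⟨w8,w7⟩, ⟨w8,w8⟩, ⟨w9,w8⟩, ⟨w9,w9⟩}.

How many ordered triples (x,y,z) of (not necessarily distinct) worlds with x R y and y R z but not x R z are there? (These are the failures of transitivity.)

8

Enumerating: (w0,w1,w9), (w1,w9,w8), (w2,w3,w6), (w4,w2,w3), (w5,w0,w1), (w7,w4,w2), (w8,w7,w4), (w9,w8,w7).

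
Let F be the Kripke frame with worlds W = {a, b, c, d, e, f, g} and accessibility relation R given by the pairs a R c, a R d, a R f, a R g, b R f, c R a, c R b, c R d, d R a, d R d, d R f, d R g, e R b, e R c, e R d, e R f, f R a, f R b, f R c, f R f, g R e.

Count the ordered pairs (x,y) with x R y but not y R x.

11

Enumerating: (a,g), (c,b), (c,d), (d,f), (d,g), (e,b), (e,c), (e,d), (e,f), (f,c), (g,e).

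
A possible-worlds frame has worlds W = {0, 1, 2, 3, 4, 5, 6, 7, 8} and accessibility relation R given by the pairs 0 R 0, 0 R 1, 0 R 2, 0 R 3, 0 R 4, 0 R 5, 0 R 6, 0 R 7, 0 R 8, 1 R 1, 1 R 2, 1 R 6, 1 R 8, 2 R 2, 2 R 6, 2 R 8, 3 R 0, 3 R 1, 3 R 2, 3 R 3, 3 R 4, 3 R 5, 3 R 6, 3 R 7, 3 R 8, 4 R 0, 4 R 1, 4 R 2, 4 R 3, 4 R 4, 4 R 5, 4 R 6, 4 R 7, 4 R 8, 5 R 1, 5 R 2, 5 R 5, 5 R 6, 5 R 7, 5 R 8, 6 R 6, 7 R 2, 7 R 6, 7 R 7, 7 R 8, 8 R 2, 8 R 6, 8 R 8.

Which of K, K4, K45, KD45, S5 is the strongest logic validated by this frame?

K4

Transitive (axiom 4): yes — every two-step R-path is closed by a direct edge.
Euclidean (axiom 5): no — 0 R 1 and 0 R 3, but not 1 R 3.
Serial (axiom D): yes — every world has a successor (e.g. 0 R 0).
Reflexive (axiom T): yes — every world is R-related to itself.
So F validates K, K4; K45 would additionally require R to be Euclidean. The strongest is K4.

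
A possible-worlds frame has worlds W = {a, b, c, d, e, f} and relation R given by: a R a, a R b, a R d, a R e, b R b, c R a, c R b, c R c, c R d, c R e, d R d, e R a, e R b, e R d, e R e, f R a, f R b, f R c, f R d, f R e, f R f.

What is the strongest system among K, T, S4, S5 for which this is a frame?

Reflexive (axiom T): yes — every world is R-related to itself.
Transitive (axiom 4): yes — every two-step R-path is closed by a direct edge.
Euclidean (axiom 5): no — a R b and a R d, but not b R d.
So F validates K, T, S4; S5 would additionally require R to be Euclidean. The strongest is S4.

S4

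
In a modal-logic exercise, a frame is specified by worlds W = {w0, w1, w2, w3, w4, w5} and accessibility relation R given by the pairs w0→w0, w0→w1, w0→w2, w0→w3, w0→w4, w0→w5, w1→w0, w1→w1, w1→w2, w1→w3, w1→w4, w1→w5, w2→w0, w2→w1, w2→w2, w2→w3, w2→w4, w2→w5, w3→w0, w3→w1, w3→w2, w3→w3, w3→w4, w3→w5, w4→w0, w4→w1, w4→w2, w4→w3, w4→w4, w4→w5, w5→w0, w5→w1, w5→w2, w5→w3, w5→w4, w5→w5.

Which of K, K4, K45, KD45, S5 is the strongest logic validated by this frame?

Transitive (axiom 4): yes — every two-step R-path is closed by a direct edge.
Euclidean (axiom 5): yes — any two successors of a common world are R-related.
Serial (axiom D): yes — every world has a successor (e.g. w0 R w0).
Reflexive (axiom T): yes — every world is R-related to itself.
So F validates K, K4, K45, KD45, S5. The strongest is S5.

S5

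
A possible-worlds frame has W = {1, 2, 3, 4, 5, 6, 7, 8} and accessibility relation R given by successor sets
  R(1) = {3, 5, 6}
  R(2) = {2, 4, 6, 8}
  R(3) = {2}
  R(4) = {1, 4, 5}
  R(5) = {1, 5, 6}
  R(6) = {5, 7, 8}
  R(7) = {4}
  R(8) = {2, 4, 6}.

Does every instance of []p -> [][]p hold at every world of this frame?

Axiom 4 corresponds to the accessibility relation being transitive.
Transitive: no — 1 R 3 and 3 R 2, but not 1 R 2.

No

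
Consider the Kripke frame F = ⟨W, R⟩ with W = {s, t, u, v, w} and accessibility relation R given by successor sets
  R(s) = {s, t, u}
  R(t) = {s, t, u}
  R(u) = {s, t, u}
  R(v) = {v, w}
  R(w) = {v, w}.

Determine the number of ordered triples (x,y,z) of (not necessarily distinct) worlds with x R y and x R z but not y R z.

0

R is Euclidean; there are no such tuples.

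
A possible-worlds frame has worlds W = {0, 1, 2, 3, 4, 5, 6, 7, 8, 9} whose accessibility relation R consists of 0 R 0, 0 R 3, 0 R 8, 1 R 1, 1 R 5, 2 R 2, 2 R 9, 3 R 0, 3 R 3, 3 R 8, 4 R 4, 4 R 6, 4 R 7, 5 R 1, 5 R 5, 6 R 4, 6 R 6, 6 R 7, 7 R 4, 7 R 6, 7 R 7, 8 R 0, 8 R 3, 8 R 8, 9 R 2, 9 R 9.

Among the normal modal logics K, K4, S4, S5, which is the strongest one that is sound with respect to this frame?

S5

Transitive (axiom 4): yes — every two-step R-path is closed by a direct edge.
Reflexive (axiom T): yes — every world is R-related to itself.
Euclidean (axiom 5): yes — any two successors of a common world are R-related.
So F validates K, K4, S4, S5. The strongest is S5.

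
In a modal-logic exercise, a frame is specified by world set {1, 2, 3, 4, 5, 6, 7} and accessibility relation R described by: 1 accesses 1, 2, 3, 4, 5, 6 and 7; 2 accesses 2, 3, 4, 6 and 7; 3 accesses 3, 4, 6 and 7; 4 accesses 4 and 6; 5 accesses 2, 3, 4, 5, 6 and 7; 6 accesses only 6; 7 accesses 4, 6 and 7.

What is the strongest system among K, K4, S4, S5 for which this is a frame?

Transitive (axiom 4): yes — every two-step R-path is closed by a direct edge.
Reflexive (axiom T): yes — every world is R-related to itself.
Euclidean (axiom 5): no — 1 R 2 and 1 R 5, but not 2 R 5.
So F validates K, K4, S4; S5 would additionally require R to be Euclidean. The strongest is S4.

S4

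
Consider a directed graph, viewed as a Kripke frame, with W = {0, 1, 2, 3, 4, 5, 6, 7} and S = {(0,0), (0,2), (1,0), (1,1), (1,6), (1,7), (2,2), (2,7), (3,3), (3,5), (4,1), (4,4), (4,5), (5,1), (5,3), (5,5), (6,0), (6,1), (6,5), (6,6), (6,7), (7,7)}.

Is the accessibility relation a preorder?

Reflexive: yes — every world is S-related to itself.
Transitive: no — 0 S 2 and 2 S 7, but not 0 S 7.
So S is not a preorder.

No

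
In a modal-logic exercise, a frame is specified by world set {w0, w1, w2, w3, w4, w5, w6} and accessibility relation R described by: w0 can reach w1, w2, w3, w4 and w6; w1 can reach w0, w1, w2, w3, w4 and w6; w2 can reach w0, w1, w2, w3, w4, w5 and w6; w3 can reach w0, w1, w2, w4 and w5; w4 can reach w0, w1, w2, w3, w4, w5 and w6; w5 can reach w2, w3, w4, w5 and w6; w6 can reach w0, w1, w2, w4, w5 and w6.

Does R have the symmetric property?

Symmetric: yes — every pair in R has its reverse in R.

Yes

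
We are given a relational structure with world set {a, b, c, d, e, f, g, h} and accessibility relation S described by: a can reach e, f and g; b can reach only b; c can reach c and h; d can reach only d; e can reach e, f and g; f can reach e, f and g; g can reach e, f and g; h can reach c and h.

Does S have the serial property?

Yes

Serial: yes — every world has a successor (e.g. a S e).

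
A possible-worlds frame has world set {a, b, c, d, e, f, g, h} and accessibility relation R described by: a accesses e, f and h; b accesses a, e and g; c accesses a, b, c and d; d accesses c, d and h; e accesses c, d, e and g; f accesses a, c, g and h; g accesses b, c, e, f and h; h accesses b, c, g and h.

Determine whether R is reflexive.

No

Reflexive: no — a is not related to itself.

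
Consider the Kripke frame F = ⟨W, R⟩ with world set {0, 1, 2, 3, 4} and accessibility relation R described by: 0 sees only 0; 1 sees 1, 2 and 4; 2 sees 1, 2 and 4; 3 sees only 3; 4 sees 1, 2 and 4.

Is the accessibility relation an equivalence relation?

Reflexive: yes — every world is R-related to itself.
Symmetric: yes — every pair in R has its reverse in R.
Transitive: yes — every two-step R-path is closed by a direct edge.
So R is an equivalence relation.

Yes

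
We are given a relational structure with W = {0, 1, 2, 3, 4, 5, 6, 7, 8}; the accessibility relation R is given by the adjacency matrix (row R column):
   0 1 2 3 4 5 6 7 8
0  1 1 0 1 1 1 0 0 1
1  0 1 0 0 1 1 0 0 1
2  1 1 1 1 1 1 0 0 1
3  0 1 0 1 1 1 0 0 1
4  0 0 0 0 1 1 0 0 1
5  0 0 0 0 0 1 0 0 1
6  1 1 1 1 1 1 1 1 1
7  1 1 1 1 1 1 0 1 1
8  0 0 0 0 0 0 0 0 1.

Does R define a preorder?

Reflexive: yes — every world is R-related to itself.
Transitive: yes — every two-step R-path is closed by a direct edge.
So R is a preorder.

Yes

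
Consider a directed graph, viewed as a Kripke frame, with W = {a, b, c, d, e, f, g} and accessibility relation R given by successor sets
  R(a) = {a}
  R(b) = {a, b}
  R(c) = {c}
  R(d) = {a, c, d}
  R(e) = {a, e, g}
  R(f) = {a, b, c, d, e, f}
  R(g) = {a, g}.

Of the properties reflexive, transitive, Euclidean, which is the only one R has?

Reflexive: yes — every world is R-related to itself.
Transitive: no — f R e and e R g, but not f R g.
Euclidean: no — d R a and d R c, but not a R c.
Only reflexive holds.

reflexive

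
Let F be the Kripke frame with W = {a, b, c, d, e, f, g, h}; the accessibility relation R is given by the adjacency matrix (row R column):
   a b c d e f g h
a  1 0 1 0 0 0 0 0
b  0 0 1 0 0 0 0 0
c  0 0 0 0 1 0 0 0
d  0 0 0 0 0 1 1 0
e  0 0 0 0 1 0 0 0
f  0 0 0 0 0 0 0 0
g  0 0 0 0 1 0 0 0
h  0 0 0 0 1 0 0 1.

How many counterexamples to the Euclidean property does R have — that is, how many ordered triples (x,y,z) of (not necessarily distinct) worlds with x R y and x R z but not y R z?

8

Enumerating: (a,c,a), (a,c,c), (b,c,c), (d,f,f), (d,f,g), (d,g,f), (d,g,g), (h,e,h).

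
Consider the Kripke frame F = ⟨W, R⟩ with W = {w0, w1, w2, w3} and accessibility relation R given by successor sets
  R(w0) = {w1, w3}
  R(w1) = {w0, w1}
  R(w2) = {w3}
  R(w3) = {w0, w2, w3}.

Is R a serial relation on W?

Serial: yes — every world has a successor (e.g. w0 R w1).

Yes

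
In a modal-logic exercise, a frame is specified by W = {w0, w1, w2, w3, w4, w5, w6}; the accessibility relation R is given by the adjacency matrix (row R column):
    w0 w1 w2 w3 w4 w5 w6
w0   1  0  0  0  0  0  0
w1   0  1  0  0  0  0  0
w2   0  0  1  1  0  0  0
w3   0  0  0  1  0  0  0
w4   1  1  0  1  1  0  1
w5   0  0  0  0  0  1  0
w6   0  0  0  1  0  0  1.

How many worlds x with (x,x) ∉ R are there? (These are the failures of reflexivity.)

R is reflexive; there are no such worlds.

0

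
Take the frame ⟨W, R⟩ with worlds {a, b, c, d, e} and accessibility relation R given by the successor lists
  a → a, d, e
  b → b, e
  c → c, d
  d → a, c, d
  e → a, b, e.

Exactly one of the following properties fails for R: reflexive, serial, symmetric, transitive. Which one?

transitive

Reflexive: yes — every world is R-related to itself.
Serial: yes — every world has a successor (e.g. a R a).
Symmetric: yes — every pair in R has its reverse in R.
Transitive: no — a R d and d R c, but not a R c.
Only transitive fails.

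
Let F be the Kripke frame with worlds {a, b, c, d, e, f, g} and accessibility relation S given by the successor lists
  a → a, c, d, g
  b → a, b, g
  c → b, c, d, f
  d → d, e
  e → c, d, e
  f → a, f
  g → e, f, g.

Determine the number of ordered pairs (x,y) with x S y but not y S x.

Enumerating: (a,c), (a,d), (a,g), (b,a), (b,g), (c,b), (c,d), (c,f), (e,c), (f,a), (g,e), (g,f).

12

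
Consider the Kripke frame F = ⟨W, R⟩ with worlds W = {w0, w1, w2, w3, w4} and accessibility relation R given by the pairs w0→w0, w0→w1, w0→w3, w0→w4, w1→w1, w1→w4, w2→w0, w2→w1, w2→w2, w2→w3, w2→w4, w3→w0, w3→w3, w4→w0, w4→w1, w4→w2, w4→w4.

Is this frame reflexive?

Yes

Reflexive: yes — every world is R-related to itself.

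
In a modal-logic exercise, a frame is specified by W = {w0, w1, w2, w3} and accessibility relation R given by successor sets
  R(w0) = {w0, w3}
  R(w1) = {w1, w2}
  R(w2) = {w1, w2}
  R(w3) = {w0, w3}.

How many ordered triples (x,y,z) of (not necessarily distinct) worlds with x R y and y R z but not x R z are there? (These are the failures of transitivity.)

R is transitive; there are no such tuples.

0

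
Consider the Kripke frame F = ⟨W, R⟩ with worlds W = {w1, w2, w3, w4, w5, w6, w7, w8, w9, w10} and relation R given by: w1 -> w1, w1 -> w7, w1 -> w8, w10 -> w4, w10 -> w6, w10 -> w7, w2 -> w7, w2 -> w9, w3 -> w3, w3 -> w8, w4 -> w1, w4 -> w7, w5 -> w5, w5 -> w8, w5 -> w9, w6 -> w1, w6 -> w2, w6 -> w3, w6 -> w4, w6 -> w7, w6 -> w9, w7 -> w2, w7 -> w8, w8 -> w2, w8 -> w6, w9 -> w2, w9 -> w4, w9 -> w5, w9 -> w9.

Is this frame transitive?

Transitive: no — w1 R w7 and w7 R w2, but not w1 R w2.

No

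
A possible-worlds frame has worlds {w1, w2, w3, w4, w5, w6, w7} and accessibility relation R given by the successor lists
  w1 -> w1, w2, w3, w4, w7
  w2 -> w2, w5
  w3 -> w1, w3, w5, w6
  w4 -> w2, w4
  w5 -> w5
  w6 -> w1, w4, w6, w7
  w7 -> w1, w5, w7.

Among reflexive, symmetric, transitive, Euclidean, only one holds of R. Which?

reflexive

Reflexive: yes — every world is R-related to itself.
Symmetric: no — w1 R w2 but not w2 R w1.
Transitive: no — w1 R w2 and w2 R w5, but not w1 R w5.
Euclidean: no — w1 R w2 and w1 R w3, but not w2 R w3.
Only reflexive holds.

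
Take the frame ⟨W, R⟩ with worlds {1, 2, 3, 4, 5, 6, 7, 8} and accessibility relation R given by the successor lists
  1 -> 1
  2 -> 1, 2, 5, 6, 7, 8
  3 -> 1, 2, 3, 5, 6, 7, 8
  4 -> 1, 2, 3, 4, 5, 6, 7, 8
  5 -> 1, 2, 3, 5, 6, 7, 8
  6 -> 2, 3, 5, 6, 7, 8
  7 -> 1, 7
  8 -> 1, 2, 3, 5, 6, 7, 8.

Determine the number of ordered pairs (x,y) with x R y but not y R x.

Enumerating: (2,1), (2,7), (3,1), (3,2), (3,7), (4,1), (4,2), (4,3), (4,5), (4,6), (4,7), (4,8), (5,1), (5,7), (6,7), (7,1), (8,1), (8,7).

18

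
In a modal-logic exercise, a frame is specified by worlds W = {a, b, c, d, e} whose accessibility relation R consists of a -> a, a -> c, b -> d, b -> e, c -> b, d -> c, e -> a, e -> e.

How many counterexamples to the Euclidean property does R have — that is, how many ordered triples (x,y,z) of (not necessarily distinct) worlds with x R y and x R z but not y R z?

Enumerating: (a,c,a), (a,c,c), (b,d,d), (b,d,e), (b,e,d), (c,b,b), (d,c,c), (e,a,e).

8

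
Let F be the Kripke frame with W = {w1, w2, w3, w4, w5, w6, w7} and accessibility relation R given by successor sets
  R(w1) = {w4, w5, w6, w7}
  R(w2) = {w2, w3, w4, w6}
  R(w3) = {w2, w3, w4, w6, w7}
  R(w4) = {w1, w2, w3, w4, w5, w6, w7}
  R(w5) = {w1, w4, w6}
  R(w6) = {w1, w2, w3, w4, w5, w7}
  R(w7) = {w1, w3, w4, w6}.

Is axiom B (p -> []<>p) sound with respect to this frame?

Yes

The schema B characterises exactly the symmetric frames.
Symmetric: yes — every pair in R has its reverse in R.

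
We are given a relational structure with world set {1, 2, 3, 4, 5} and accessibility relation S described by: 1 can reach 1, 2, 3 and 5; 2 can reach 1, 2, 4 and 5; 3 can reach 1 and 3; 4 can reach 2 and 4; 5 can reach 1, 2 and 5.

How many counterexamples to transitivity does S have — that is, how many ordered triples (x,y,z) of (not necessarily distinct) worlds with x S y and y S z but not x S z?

Enumerating: (1,2,4), (2,1,3), (3,1,2), (3,1,5), (4,2,1), (4,2,5), (5,1,3), (5,2,4).

8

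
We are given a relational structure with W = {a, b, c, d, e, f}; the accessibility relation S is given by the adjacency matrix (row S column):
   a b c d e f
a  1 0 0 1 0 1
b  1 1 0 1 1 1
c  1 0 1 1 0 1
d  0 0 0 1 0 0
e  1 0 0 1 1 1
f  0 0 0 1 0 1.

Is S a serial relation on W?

Serial: yes — every world has a successor (e.g. a S a).

Yes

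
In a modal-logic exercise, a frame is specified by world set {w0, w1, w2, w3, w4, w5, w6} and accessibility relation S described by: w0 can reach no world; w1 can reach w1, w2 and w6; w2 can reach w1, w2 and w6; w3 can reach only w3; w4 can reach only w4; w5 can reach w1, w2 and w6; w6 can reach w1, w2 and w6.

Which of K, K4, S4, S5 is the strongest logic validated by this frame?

Transitive (axiom 4): yes — every two-step S-path is closed by a direct edge.
Reflexive (axiom T): no — w0 is not related to itself.
Euclidean (axiom 5): yes — any two successors of a common world are S-related.
So F validates K, K4; S4 would additionally require S to be reflexive. The strongest is K4.

K4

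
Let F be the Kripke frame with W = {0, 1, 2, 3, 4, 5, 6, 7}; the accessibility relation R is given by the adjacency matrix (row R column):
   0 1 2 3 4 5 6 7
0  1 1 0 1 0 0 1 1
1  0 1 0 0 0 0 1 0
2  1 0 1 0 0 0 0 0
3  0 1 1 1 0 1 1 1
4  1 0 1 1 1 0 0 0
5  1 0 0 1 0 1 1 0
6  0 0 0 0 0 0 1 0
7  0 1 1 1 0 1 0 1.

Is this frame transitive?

No

Transitive: no — 0 R 3 and 3 R 2, but not 0 R 2.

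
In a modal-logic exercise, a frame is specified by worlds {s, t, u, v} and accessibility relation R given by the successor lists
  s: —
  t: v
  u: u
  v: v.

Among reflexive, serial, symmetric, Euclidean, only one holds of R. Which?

Reflexive: no — s is not related to itself.
Serial: no — s has no R-successor.
Symmetric: no — t R v but not v R t.
Euclidean: yes — any two successors of a common world are R-related.
Only Euclidean holds.

Euclidean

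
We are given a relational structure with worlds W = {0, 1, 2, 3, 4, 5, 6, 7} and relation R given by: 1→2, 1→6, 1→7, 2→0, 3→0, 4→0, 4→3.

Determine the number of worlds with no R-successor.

Enumerating: 0, 5, 6, 7.

4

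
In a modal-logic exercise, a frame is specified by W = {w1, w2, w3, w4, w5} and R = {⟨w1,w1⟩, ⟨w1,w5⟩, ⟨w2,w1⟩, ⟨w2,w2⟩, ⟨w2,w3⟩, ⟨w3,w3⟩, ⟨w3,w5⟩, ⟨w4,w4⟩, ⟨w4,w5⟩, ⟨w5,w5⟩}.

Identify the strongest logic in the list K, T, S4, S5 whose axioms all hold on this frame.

T

Reflexive (axiom T): yes — every world is R-related to itself.
Transitive (axiom 4): no — w2 R w1 and w1 R w5, but not w2 R w5.
Euclidean (axiom 5): no — w2 R w1 and w2 R w3, but not w1 R w3.
So F validates K, T; S4 would additionally require R to be transitive. The strongest is T.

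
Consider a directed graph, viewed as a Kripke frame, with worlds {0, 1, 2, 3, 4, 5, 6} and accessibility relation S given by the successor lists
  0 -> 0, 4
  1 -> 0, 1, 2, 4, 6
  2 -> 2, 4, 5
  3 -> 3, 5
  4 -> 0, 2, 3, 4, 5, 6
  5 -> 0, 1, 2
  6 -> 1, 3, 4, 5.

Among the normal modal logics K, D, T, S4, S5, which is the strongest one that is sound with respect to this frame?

D

Serial (axiom D): yes — every world has a successor (e.g. 0 S 0).
Reflexive (axiom T): no — 5 is not related to itself.
Transitive (axiom 4): no — 0 S 4 and 4 S 2, but not 0 S 2.
Euclidean (axiom 5): no — 1 S 0 and 1 S 2, but not 0 S 2.
So F validates K, D; T would additionally require S to be reflexive. The strongest is D.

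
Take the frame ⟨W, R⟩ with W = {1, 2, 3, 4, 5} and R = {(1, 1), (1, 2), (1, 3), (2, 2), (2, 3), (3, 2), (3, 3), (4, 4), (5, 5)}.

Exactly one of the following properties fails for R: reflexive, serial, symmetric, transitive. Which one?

symmetric

Reflexive: yes — every world is R-related to itself.
Serial: yes — every world has a successor (e.g. 1 R 1).
Symmetric: no — 1 R 2 but not 2 R 1.
Transitive: yes — every two-step R-path is closed by a direct edge.
Only symmetric fails.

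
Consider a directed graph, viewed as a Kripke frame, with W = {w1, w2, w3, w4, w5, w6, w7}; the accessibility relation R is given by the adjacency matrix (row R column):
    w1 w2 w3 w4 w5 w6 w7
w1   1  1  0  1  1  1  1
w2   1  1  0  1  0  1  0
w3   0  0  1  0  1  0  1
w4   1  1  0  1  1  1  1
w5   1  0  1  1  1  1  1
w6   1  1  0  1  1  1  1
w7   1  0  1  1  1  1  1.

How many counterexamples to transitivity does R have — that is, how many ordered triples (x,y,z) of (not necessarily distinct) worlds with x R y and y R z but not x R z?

24

Enumerating: (w1,w5,w3), (w1,w7,w3), (w2,w1,w5), (w2,w1,w7), (w2,w4,w5), (w2,w4,w7), (w2,w6,w5), (w2,w6,w7), (w3,w5,w1), (w3,w5,w4), (w3,w5,w6), (w3,w7,w1), … and 12 more.
Total: 24.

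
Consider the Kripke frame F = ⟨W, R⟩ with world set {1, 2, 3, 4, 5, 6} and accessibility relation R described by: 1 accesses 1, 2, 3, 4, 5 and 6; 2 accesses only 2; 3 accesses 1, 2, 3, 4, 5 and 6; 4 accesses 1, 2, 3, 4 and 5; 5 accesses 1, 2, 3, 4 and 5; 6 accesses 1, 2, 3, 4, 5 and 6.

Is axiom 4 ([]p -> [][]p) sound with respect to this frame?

No

The schema 4 characterises exactly the transitive frames.
Transitive: no — 4 R 1 and 1 R 6, but not 4 R 6.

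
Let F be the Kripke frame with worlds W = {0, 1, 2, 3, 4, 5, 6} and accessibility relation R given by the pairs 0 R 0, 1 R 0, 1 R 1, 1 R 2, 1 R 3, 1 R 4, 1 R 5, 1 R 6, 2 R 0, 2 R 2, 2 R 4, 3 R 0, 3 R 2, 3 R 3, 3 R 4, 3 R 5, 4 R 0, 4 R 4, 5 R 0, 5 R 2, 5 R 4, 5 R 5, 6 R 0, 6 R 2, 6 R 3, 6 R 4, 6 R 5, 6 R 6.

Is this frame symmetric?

Symmetric: no — 1 R 0 but not 0 R 1.

No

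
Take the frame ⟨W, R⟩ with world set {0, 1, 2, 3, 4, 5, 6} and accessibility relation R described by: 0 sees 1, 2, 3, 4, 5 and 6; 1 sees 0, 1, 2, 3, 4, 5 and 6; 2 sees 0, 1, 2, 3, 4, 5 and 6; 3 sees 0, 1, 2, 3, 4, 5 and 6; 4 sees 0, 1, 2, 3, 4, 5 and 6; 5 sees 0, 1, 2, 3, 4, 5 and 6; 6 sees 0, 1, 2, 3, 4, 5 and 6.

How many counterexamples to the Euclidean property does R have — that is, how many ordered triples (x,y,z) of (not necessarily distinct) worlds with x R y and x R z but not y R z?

Enumerating: (1,0,0), (2,0,0), (3,0,0), (4,0,0), (5,0,0), (6,0,0).

6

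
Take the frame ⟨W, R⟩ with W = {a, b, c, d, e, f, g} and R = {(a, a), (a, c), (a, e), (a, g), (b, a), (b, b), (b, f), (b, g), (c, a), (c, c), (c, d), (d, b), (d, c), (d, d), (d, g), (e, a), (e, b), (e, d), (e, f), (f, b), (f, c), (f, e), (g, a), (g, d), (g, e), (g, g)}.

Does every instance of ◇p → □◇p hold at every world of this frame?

No

The schema 5 characterises exactly the Euclidean frames.
Euclidean: no — a R c and a R e, but not c R e.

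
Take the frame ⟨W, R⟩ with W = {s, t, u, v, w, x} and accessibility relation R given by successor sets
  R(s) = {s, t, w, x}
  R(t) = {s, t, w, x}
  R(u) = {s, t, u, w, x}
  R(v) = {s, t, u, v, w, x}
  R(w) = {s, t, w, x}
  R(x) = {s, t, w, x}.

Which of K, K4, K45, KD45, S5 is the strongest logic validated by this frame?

Transitive (axiom 4): yes — every two-step R-path is closed by a direct edge.
Euclidean (axiom 5): no — v R s and v R u, but not s R u.
Serial (axiom D): yes — every world has a successor (e.g. s R s).
Reflexive (axiom T): yes — every world is R-related to itself.
So F validates K, K4; K45 would additionally require R to be Euclidean. The strongest is K4.

K4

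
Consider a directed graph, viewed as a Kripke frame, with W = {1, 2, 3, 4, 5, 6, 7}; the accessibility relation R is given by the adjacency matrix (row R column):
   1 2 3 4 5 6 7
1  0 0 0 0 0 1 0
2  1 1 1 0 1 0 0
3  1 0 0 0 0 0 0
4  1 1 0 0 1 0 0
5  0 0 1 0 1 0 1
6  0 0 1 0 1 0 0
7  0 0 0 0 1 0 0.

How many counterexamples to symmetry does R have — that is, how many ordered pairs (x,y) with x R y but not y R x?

11

Enumerating: (1,6), (2,1), (2,3), (2,5), (3,1), (4,1), (4,2), (4,5), (5,3), (6,3), (6,5).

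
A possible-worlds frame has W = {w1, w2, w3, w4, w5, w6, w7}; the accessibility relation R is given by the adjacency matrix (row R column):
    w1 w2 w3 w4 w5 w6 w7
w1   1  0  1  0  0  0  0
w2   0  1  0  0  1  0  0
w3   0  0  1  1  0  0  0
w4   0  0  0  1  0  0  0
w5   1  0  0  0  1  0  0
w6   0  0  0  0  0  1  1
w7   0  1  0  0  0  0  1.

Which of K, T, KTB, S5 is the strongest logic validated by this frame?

Reflexive (axiom T): yes — every world is R-related to itself.
Symmetric (axiom B): no — w1 R w3 but not w3 R w1.
Euclidean (axiom 5): no — w1 R w3 and w1 R w1, but not w3 R w1.
So F validates K, T; KTB would additionally require R to be symmetric. The strongest is T.

T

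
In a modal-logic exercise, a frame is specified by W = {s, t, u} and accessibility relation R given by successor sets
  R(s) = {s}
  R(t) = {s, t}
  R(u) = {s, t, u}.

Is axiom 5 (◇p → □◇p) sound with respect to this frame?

The schema 5 characterises exactly the Euclidean frames.
Euclidean: no — u R s and u R t, but not s R t.

No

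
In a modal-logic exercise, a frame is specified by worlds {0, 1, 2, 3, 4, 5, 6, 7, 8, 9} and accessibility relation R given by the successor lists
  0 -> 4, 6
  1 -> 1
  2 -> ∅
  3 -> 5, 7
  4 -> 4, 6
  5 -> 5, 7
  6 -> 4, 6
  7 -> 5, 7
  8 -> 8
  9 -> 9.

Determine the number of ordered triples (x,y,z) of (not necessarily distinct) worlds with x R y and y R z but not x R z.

0

R is transitive; there are no such tuples.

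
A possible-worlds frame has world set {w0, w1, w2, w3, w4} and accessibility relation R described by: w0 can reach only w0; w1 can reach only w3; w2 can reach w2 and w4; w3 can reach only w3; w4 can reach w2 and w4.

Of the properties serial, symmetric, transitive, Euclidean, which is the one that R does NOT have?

symmetric

Serial: yes — every world has a successor (e.g. w0 R w0).
Symmetric: no — w1 R w3 but not w3 R w1.
Transitive: yes — every two-step R-path is closed by a direct edge.
Euclidean: yes — any two successors of a common world are R-related.
Only symmetric fails.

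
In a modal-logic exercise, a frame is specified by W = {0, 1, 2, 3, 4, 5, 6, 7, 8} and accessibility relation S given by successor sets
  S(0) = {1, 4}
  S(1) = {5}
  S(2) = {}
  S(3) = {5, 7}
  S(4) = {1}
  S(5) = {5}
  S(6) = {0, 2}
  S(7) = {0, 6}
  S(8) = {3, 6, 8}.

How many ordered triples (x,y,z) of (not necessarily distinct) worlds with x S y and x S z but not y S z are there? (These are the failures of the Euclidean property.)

20

Enumerating: (0,1,1), (0,1,4), (0,4,4), (3,5,7), (3,7,5), (3,7,7), (4,1,1), (6,0,0), (6,0,2), (6,2,0), (6,2,2), (7,0,0), … and 8 more.
Total: 20.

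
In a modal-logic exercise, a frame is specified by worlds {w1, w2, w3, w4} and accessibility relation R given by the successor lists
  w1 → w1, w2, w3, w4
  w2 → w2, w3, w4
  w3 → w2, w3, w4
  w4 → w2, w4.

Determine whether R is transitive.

No

Transitive: no — w4 R w2 and w2 R w3, but not w4 R w3.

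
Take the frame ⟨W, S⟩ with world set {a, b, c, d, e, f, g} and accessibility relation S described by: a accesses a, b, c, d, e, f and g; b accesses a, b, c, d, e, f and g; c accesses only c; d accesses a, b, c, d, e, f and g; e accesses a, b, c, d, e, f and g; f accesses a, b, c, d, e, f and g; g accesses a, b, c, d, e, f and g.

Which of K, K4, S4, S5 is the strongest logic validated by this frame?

Transitive (axiom 4): yes — every two-step S-path is closed by a direct edge.
Reflexive (axiom T): yes — every world is S-related to itself.
Euclidean (axiom 5): no — a S c and a S b, but not c S b.
So F validates K, K4, S4; S5 would additionally require S to be Euclidean. The strongest is S4.

S4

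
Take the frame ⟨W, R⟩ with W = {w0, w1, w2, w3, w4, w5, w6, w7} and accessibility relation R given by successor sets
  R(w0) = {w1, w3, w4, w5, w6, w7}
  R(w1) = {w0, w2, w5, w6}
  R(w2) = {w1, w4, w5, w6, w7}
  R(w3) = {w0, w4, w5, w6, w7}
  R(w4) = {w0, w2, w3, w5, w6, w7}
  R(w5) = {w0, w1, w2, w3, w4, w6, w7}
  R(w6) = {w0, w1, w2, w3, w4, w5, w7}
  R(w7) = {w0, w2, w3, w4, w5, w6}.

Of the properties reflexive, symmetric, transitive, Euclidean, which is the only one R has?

Reflexive: no — w0 is not related to itself.
Symmetric: yes — every pair in R has its reverse in R.
Transitive: no — w0 R w1 and w1 R w2, but not w0 R w2.
Euclidean: no — w0 R w1 and w0 R w3, but not w1 R w3.
Only symmetric holds.

symmetric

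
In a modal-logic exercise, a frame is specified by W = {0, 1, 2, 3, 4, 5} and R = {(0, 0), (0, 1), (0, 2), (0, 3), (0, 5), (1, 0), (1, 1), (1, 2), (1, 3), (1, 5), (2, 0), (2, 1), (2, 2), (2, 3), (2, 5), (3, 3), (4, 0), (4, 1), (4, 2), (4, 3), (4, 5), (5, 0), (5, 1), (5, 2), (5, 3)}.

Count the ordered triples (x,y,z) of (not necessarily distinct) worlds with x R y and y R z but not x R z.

Enumerating: (5,0,5), (5,1,5), (5,2,5).

3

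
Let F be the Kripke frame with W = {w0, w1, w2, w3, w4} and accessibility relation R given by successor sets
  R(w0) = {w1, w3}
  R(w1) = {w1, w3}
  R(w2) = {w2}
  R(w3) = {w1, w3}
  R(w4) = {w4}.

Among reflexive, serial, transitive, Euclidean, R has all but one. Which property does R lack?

reflexive

Reflexive: no — w0 is not related to itself.
Serial: yes — every world has a successor (e.g. w0 R w1).
Transitive: yes — every two-step R-path is closed by a direct edge.
Euclidean: yes — any two successors of a common world are R-related.
Only reflexive fails.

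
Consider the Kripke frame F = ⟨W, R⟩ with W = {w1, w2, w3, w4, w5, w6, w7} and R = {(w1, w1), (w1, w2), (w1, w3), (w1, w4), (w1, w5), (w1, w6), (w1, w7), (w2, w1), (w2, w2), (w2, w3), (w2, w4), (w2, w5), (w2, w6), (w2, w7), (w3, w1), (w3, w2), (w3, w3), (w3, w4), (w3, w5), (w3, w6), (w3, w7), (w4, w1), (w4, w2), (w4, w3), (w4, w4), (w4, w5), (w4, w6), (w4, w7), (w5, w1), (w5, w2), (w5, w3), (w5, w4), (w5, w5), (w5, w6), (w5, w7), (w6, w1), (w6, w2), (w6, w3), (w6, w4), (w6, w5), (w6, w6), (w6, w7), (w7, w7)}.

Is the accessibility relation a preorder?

Yes

Reflexive: yes — every world is R-related to itself.
Transitive: yes — every two-step R-path is closed by a direct edge.
So R is a preorder.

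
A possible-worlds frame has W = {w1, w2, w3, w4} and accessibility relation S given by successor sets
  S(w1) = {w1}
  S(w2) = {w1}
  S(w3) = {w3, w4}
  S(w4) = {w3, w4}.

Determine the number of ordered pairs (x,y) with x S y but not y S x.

1

Enumerating: (w2,w1).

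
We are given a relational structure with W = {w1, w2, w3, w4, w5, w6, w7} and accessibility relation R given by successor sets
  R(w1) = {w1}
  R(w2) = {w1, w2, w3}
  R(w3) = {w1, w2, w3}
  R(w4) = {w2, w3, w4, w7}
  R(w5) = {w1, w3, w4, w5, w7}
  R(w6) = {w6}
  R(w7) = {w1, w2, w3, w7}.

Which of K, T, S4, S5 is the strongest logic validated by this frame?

T

Reflexive (axiom T): yes — every world is R-related to itself.
Transitive (axiom 4): no — w4 R w2 and w2 R w1, but not w4 R w1.
Euclidean (axiom 5): no — w2 R w1 and w2 R w3, but not w1 R w3.
So F validates K, T; S4 would additionally require R to be transitive. The strongest is T.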